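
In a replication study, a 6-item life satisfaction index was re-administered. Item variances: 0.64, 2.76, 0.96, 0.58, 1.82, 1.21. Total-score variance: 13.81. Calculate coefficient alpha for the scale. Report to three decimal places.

coefficient alpha = 0.507

sum of item variances = 0.64 + 2.76 + 0.96 + 0.58 + 1.82 + 1.21 = 7.97
α = (k/(k−1))·(1 − sum of item variances/Var(T)) = (6/5)·(1 − 7.97/13.81) = 0.507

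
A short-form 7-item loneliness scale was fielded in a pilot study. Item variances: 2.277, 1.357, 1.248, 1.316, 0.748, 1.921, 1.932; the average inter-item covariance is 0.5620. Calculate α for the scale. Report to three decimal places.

α = 0.800

Σσ²ᵢ = 2.277 + 1.357 + 1.248 + 1.316 + 0.748 + 1.921 + 1.932 = 10.799
Sum of the 21 distinct covariances = 21 × 0.5620 = 11.8020
total variance = Σσ²ᵢ + 2·Σcov = 10.799 + 2 × 11.8020 = 34.4030
α = (7/6)·(1 − 10.799/34.4030) = 0.800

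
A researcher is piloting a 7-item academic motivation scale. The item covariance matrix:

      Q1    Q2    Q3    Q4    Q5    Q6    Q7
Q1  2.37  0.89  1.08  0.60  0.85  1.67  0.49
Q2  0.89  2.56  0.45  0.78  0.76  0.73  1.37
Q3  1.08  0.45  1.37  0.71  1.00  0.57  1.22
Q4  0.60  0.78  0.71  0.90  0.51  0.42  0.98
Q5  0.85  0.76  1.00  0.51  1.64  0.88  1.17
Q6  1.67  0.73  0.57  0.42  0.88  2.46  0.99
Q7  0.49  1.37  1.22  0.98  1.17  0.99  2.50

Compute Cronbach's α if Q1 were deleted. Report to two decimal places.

α = 0.82

Remaining items: Q2, Q3, Q4, Q5, Q6, Q7 (k = 6).
ΣVar(i) = 2.56 + 1.37 + 0.90 + 1.64 + 2.46 + 2.50 = 11.43
total variance = 11.43 + 2 × 12.54 = 36.51
α (item deleted) = (6/5)·(1 − 11.43/36.51) = 0.82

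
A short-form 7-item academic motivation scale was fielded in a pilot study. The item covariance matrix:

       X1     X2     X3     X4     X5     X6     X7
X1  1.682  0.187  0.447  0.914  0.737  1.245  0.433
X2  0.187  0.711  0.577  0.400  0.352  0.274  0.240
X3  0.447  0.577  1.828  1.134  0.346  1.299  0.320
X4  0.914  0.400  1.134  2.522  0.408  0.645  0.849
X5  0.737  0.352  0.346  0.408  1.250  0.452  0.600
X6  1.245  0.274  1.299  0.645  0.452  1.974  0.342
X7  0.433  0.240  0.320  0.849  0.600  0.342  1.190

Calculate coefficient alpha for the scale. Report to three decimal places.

Σσᵢ² = 1.682 + 0.711 + 1.828 + 2.522 + 1.250 + 1.974 + 1.190 = 11.157
Sum of off-diagonal covariances = 12.201
σ²_T = 11.157 + 2 × 12.201 = 35.559
α = (k/(k−1))·(1 − Σσᵢ²/σ²_T) = (7/6)·(1 − 11.157/35.559) = 0.801

α = 0.801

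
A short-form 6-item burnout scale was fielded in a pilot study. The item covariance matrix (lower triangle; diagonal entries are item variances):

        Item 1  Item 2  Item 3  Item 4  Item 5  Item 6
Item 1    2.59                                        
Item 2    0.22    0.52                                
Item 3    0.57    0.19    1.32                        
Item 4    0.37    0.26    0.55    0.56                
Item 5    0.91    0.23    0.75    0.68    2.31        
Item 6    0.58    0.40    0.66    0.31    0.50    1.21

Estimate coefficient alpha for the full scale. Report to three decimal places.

coefficient alpha = 0.753

ΣVar(i) = 2.59 + 0.52 + 1.32 + 0.56 + 2.31 + 1.21 = 8.51
Sum of off-diagonal covariances = 7.18
total variance = 8.51 + 2 × 7.18 = 22.87
α = (k/(k−1))·(1 − ΣVar(i)/total variance) = (6/5)·(1 − 8.51/22.87) = 0.753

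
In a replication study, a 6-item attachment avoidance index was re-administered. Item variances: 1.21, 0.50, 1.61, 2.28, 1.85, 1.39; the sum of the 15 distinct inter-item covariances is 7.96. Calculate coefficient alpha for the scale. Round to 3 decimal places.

coefficient alpha = 0.772

sum of item variances = 1.21 + 0.50 + 1.61 + 2.28 + 1.85 + 1.39 = 8.84
Sum of distinct covariances = 7.96
σ²_T = sum of item variances + 2·Σcov = 8.84 + 2 × 7.96 = 24.76
α = (6/5)·(1 − 8.84/24.76) = 0.772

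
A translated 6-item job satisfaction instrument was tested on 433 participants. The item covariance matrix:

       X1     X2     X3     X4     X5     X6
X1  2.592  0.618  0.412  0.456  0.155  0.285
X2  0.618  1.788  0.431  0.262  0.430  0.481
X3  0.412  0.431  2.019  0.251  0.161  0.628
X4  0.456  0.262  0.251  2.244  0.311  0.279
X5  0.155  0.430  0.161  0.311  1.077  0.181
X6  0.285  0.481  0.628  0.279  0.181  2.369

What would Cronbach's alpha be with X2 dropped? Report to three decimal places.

Remaining items: X1, X3, X4, X5, X6 (k = 5).
sum of item variances = 2.592 + 2.019 + 2.244 + 1.077 + 2.369 = 10.301
Var(T) = 10.301 + 2 × 3.119 = 16.539
α (item deleted) = (5/4)·(1 − 10.301/16.539) = 0.471

α = 0.471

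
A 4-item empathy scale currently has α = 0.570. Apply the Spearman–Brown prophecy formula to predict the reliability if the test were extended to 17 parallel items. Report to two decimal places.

Length factor m = 17/4 = 4.2500
α' = m·α / (1 + (m−1)·α)
   = 17/4 × 0.570 / (1 + (17/4 − 1) × 0.570)
   = 2.4225 / 2.8525 = 0.85

predicted reliability = 0.85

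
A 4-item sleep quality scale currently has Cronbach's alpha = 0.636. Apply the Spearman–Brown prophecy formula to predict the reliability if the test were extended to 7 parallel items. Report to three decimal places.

predicted reliability = 0.754

Length factor m = 7/4 = 1.7500
α' = m·α / (1 + (m−1)·α)
   = 7/4 × 0.636 / (1 + (7/4 − 1) × 0.636)
   = 1.1130 / 1.4770 = 0.754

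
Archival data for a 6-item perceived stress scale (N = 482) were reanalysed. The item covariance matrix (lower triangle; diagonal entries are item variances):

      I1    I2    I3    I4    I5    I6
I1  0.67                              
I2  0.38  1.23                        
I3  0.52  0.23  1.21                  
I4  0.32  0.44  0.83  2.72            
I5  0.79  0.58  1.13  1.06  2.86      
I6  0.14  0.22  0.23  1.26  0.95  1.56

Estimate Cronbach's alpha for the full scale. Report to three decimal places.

α = 0.767

ΣVar(i) = 0.67 + 1.23 + 1.21 + 2.72 + 2.86 + 1.56 = 10.25
Sum of off-diagonal covariances = 9.08
Var(T) = 10.25 + 2 × 9.08 = 28.41
α = (k/(k−1))·(1 − ΣVar(i)/Var(T)) = (6/5)·(1 − 10.25/28.41) = 0.767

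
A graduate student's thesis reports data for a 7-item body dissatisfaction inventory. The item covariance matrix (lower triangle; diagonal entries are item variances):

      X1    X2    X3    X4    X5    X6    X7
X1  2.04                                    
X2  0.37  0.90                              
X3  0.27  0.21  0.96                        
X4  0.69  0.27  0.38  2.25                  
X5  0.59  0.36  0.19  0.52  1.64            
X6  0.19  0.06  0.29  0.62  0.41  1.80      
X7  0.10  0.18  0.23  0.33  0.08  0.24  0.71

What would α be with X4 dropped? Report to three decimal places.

Remaining items: X1, X2, X3, X5, X6, X7 (k = 6).
Σσᵢ² = 2.04 + 0.90 + 0.96 + 1.64 + 1.80 + 0.71 = 8.05
Var(T) = 8.05 + 2 × 3.77 = 15.59
α (item deleted) = (6/5)·(1 − 8.05/15.59) = 0.580

α = 0.580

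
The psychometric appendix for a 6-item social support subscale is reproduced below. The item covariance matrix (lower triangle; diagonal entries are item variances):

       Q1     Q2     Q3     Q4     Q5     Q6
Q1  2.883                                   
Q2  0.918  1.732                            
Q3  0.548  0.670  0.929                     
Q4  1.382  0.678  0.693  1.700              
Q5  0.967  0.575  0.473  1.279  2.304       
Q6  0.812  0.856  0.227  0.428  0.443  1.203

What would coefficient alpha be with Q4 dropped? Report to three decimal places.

Remaining items: Q1, Q2, Q3, Q5, Q6 (k = 5).
sum of item variances = 2.883 + 1.732 + 0.929 + 2.304 + 1.203 = 9.051
total variance = 9.051 + 2 × 6.489 = 22.029
α (item deleted) = (5/4)·(1 − 9.051/22.029) = 0.736

α = 0.736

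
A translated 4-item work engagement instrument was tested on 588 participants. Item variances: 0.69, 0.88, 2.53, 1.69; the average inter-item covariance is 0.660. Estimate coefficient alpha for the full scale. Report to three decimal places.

coefficient alpha = 0.770

Σσ²ᵢ = 0.69 + 0.88 + 2.53 + 1.69 = 5.79
Sum of the 6 distinct covariances = 6 × 0.660 = 3.960
total variance = Σσ²ᵢ + 2·Σcov = 5.79 + 2 × 3.960 = 13.710
α = (4/3)·(1 − 5.79/13.710) = 0.770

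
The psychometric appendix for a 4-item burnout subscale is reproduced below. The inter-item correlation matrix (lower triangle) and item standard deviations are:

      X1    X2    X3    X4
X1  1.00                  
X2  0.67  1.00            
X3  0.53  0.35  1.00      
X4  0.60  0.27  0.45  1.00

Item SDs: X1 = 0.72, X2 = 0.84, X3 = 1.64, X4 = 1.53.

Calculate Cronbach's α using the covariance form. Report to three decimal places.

Cronbach's α = 0.718

Σσ²ᵢ = 0.72² + 0.84² + 1.64² + 1.53² = 6.2545
Covariances σ_ij = r_ij · s_i · s_j:
  σ(X1,X2) = 0.67 × 0.72 × 0.84 = 0.4052
  σ(X1,X3) = 0.53 × 0.72 × 1.64 = 0.6258
  σ(X1,X4) = 0.60 × 0.72 × 1.53 = 0.6610
  σ(X2,X3) = 0.35 × 0.84 × 1.64 = 0.4822
  σ(X2,X4) = 0.27 × 0.84 × 1.53 = 0.3470
  σ(X3,X4) = 0.45 × 1.64 × 1.53 = 1.1291
σ²_T = Σσ²ᵢ + 2·Σσ_ij = 6.2545 + 2 × 3.6503 = 13.5551
α = (4/3)·(1 − 6.2545/13.5551) = 0.718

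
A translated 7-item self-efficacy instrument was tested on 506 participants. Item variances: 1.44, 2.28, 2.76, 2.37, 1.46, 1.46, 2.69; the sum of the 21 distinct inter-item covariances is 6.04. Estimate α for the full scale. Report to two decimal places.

ΣVar(i) = 1.44 + 2.28 + 2.76 + 2.37 + 1.46 + 1.46 + 2.69 = 14.46
Sum of distinct covariances = 6.04
σ²_total = ΣVar(i) + 2·Σcov = 14.46 + 2 × 6.04 = 26.54
α = (7/6)·(1 − 14.46/26.54) = 0.53

α = 0.53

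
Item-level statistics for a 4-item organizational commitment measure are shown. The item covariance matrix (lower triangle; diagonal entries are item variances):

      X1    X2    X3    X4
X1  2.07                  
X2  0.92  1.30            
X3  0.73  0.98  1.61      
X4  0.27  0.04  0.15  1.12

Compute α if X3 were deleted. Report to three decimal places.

α = 0.531

Remaining items: X1, X2, X4 (k = 3).
sum of item variances = 2.07 + 1.30 + 1.12 = 4.49
total variance = 4.49 + 2 × 1.23 = 6.95
α (item deleted) = (3/2)·(1 − 4.49/6.95) = 0.531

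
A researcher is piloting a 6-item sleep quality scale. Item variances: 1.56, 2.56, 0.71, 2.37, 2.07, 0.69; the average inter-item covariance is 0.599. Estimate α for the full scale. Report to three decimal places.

Σσ²ᵢ = 1.56 + 2.56 + 0.71 + 2.37 + 2.07 + 0.69 = 9.96
Sum of the 15 distinct covariances = 15 × 0.599 = 8.985
σ²_T = Σσ²ᵢ + 2·Σcov = 9.96 + 2 × 8.985 = 27.930
α = (6/5)·(1 − 9.96/27.930) = 0.772

α = 0.772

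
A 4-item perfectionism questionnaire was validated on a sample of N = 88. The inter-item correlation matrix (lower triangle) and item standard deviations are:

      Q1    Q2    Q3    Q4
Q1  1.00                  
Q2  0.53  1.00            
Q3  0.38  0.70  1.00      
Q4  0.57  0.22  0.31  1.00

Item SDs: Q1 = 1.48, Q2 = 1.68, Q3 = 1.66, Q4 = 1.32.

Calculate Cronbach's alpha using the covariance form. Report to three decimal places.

α = 0.769

Σσ²ᵢ = 1.48² + 1.68² + 1.66² + 1.32² = 9.5108
Covariances σ_ij = r_ij · s_i · s_j:
  σ(Q1,Q2) = 0.53 × 1.48 × 1.68 = 1.3178
  σ(Q1,Q3) = 0.38 × 1.48 × 1.66 = 0.9336
  σ(Q1,Q4) = 0.57 × 1.48 × 1.32 = 1.1136
  σ(Q2,Q3) = 0.70 × 1.68 × 1.66 = 1.9522
  σ(Q2,Q4) = 0.22 × 1.68 × 1.32 = 0.4879
  σ(Q3,Q4) = 0.31 × 1.66 × 1.32 = 0.6793
σ²_T = Σσ²ᵢ + 2·Σσ_ij = 9.5108 + 2 × 6.4844 = 22.4796
α = (4/3)·(1 − 9.5108/22.4796) = 0.769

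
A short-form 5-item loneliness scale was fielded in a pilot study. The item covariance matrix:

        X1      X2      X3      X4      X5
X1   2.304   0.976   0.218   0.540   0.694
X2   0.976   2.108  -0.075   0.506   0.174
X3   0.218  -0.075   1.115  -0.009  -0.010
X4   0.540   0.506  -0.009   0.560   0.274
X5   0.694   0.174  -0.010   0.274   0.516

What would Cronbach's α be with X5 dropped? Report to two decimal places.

α = 0.55

Remaining items: X1, X2, X3, X4 (k = 4).
Σσᵢ² = 2.304 + 2.108 + 1.115 + 0.560 = 6.087
Var(T) = 6.087 + 2 × 2.156 = 10.399
α (item deleted) = (4/3)·(1 − 6.087/10.399) = 0.55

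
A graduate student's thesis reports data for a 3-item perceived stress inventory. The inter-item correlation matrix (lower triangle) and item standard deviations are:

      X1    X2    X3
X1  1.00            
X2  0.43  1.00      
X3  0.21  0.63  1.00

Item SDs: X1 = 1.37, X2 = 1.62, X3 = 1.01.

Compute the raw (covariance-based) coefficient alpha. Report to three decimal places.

Σσ²ᵢ = 1.37² + 1.62² + 1.01² = 5.5214
Covariances σ_ij = r_ij · s_i · s_j:
  σ(X1,X2) = 0.43 × 1.37 × 1.62 = 0.9543
  σ(X1,X3) = 0.21 × 1.37 × 1.01 = 0.2906
  σ(X2,X3) = 0.63 × 1.62 × 1.01 = 1.0308
σ²_T = Σσ²ᵢ + 2·Σσ_ij = 5.5214 + 2 × 2.2757 = 10.0728
α = (3/2)·(1 − 5.5214/10.0728) = 0.678

coefficient alpha = 0.678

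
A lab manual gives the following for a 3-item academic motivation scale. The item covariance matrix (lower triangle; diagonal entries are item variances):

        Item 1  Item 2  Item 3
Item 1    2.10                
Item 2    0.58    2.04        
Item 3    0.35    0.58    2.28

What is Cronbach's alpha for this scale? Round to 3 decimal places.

Σσᵢ² = 2.10 + 2.04 + 2.28 = 6.42
Sum of off-diagonal covariances = 1.51
Var(T) = 6.42 + 2 × 1.51 = 9.44
α = (k/(k−1))·(1 − Σσᵢ²/Var(T)) = (3/2)·(1 − 6.42/9.44) = 0.480

Cronbach's alpha = 0.480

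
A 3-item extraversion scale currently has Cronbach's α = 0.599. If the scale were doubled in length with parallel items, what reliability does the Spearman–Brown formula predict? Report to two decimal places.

predicted reliability = 0.75

Length factor m = 2
α' = m·α / (1 + (m−1)·α)
   = 2 × 0.599 / (1 + (2 − 1) × 0.599)
   = 1.1980 / 1.5990 = 0.75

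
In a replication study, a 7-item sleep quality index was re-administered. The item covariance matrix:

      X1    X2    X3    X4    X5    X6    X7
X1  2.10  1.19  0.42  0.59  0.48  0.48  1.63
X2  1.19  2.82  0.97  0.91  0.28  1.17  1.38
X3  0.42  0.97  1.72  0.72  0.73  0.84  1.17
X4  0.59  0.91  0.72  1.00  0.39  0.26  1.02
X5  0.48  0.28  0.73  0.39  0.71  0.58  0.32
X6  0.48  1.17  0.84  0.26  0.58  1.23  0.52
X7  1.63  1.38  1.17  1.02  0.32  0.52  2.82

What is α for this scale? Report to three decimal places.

α = 0.842

Σσ²ᵢ = 2.10 + 2.82 + 1.72 + 1.00 + 0.71 + 1.23 + 2.82 = 12.40
Sum of the distinct covariances = 16.05
Var(T) = 12.40 + 2 × 16.05 = 44.50
α = (k/(k−1))·(1 − Σσ²ᵢ/Var(T)) = (7/6)·(1 − 12.40/44.50) = 0.842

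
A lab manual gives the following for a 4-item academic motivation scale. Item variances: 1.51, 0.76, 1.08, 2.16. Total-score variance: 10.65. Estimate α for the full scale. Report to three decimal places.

Σσᵢ² = 1.51 + 0.76 + 1.08 + 2.16 = 5.51
α = (k/(k−1))·(1 − Σσᵢ²/σ²_total) = (4/3)·(1 − 5.51/10.65) = 0.644

α = 0.644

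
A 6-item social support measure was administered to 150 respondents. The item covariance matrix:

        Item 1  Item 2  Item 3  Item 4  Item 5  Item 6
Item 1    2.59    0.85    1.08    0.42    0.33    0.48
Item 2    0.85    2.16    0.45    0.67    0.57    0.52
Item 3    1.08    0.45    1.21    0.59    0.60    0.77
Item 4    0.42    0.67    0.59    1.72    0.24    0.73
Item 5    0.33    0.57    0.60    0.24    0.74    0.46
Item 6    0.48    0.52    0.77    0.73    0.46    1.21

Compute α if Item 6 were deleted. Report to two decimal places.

α = 0.72

Remaining items: Item 1, Item 2, Item 3, Item 4, Item 5 (k = 5).
ΣVar(i) = 2.59 + 2.16 + 1.21 + 1.72 + 0.74 = 8.42
σ²_total = 8.42 + 2 × 5.80 = 20.02
α (item deleted) = (5/4)·(1 − 8.42/20.02) = 0.72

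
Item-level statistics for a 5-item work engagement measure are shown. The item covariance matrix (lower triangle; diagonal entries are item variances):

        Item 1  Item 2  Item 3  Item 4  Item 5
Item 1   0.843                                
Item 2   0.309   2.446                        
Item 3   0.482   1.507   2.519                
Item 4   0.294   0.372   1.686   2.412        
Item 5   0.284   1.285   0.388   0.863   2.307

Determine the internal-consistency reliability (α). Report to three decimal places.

α = 0.733

Σσ²ᵢ = 0.843 + 2.446 + 2.519 + 2.412 + 2.307 = 10.527
Sum of off-diagonal covariances = 7.470
Var(T) = 10.527 + 2 × 7.470 = 25.467
α = (k/(k−1))·(1 − Σσ²ᵢ/Var(T)) = (5/4)·(1 − 10.527/25.467) = 0.733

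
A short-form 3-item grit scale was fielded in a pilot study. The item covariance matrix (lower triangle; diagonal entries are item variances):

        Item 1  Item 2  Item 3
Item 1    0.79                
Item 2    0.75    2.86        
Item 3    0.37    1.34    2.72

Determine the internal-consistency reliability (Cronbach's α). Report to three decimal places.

Σσᵢ² = 0.79 + 2.86 + 2.72 = 6.37
Sum of off-diagonal covariances = 2.46
Var(T) = 6.37 + 2 × 2.46 = 11.29
α = (k/(k−1))·(1 − Σσᵢ²/Var(T)) = (3/2)·(1 − 6.37/11.29) = 0.654

Cronbach's α = 0.654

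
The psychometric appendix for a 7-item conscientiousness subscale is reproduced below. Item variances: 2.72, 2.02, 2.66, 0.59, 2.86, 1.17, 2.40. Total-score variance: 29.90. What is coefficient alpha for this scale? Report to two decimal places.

α = 0.60

ΣVar(i) = 2.72 + 2.02 + 2.66 + 0.59 + 2.86 + 1.17 + 2.40 = 14.42
α = (k/(k−1))·(1 − ΣVar(i)/σ²_T) = (7/6)·(1 − 14.42/29.90) = 0.60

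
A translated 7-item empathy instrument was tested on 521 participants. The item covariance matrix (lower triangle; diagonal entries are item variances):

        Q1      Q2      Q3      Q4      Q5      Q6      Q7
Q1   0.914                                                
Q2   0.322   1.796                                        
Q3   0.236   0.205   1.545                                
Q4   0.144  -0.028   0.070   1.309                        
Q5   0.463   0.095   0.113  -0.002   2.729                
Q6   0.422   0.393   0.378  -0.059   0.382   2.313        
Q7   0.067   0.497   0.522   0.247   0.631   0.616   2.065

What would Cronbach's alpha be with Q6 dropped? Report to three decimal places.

Cronbach's alpha = 0.491

Remaining items: Q1, Q2, Q3, Q4, Q5, Q7 (k = 6).
ΣVar(i) = 0.914 + 1.796 + 1.545 + 1.309 + 2.729 + 2.065 = 10.358
σ²_T = 10.358 + 2 × 3.582 = 17.522
α (item deleted) = (6/5)·(1 − 10.358/17.522) = 0.491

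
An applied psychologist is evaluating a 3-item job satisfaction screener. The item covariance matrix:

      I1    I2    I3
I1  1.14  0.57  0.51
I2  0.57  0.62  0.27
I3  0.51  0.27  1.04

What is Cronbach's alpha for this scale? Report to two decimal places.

α = 0.74

Σσᵢ² = 1.14 + 0.62 + 1.04 = 2.80
Σ_{i<j} σ_ij = 1.35
σ²_total = 2.80 + 2 × 1.35 = 5.50
α = (k/(k−1))·(1 − Σσᵢ²/σ²_total) = (3/2)·(1 − 2.80/5.50) = 0.74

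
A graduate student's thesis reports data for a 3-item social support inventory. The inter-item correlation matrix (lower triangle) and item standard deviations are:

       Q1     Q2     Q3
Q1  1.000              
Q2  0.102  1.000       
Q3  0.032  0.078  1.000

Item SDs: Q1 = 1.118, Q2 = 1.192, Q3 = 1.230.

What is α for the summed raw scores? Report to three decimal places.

Σσ²ᵢ = 1.118² + 1.192² + 1.230² = 4.1837
Covariances σ_ij = r_ij · s_i · s_j:
  σ(Q1,Q2) = 0.102 × 1.118 × 1.192 = 0.1359
  σ(Q1,Q3) = 0.032 × 1.118 × 1.230 = 0.0440
  σ(Q2,Q3) = 0.078 × 1.192 × 1.230 = 0.1144
σ²_T = Σσ²ᵢ + 2·Σσ_ij = 4.1837 + 2 × 0.2943 = 4.7723
α = (3/2)·(1 − 4.1837/4.7723) = 0.185

α = 0.185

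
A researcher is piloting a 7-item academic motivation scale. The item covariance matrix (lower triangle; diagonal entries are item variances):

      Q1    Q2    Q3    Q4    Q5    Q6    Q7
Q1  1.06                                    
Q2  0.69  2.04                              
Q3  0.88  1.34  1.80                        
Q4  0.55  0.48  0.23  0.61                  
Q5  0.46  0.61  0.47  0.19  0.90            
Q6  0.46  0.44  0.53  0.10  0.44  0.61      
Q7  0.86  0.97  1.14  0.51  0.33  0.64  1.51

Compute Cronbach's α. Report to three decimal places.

Σσ²ᵢ = 1.06 + 2.04 + 1.80 + 0.61 + 0.90 + 0.61 + 1.51 = 8.53
Sum of the distinct covariances = 12.32
total variance = 8.53 + 2 × 12.32 = 33.17
α = (k/(k−1))·(1 − Σσ²ᵢ/total variance) = (7/6)·(1 − 8.53/33.17) = 0.867

α = 0.867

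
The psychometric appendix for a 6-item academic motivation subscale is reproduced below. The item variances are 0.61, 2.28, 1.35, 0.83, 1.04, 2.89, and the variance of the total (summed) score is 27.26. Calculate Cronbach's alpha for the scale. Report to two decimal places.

α = 0.80

Σσᵢ² = 0.61 + 2.28 + 1.35 + 0.83 + 1.04 + 2.89 = 9.00
α = (k/(k−1))·(1 − Σσᵢ²/σ²_total) = (6/5)·(1 − 9.00/27.26) = 0.80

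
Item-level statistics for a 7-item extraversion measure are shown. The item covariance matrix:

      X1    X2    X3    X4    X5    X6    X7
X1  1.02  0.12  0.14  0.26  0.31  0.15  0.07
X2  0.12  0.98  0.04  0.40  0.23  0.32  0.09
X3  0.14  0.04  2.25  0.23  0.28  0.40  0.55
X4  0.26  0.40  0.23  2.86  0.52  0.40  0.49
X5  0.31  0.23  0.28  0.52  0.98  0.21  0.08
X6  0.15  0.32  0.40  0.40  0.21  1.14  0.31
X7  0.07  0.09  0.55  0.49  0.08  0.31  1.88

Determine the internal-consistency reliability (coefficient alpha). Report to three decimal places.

coefficient alpha = 0.586

sum of item variances = 1.02 + 0.98 + 2.25 + 2.86 + 0.98 + 1.14 + 1.88 = 11.11
Sum of the distinct covariances = 5.60
Var(T) = 11.11 + 2 × 5.60 = 22.31
α = (k/(k−1))·(1 − sum of item variances/Var(T)) = (7/6)·(1 − 11.11/22.31) = 0.586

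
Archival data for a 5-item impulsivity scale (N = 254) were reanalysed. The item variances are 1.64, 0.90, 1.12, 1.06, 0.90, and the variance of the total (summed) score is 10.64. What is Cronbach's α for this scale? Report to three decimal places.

Cronbach's α = 0.590

Σσ²ᵢ = 1.64 + 0.90 + 1.12 + 1.06 + 0.90 = 5.62
α = (k/(k−1))·(1 − Σσ²ᵢ/σ²_T) = (5/4)·(1 − 5.62/10.64) = 0.590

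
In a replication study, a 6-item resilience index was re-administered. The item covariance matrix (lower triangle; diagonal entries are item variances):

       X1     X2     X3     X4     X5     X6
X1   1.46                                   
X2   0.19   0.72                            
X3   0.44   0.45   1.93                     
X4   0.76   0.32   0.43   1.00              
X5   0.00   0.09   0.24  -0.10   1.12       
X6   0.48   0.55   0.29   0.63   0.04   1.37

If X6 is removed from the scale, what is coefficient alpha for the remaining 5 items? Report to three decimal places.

coefficient alpha = 0.594

Remaining items: X1, X2, X3, X4, X5 (k = 5).
ΣVar(i) = 1.46 + 0.72 + 1.93 + 1.00 + 1.12 = 6.23
Var(T) = 6.23 + 2 × 2.82 = 11.87
α (item deleted) = (5/4)·(1 − 6.23/11.87) = 0.594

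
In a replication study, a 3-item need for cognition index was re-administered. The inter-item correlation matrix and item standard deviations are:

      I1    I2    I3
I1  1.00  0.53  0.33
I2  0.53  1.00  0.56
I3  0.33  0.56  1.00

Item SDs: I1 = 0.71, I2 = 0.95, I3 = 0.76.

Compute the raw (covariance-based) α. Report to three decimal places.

Σσ²ᵢ = 0.71² + 0.95² + 0.76² = 1.9842
Covariances σ_ij = r_ij · s_i · s_j:
  σ(I1,I2) = 0.53 × 0.71 × 0.95 = 0.3575
  σ(I1,I3) = 0.33 × 0.71 × 0.76 = 0.1781
  σ(I2,I3) = 0.56 × 0.95 × 0.76 = 0.4043
σ²_T = Σσ²ᵢ + 2·Σσ_ij = 1.9842 + 2 × 0.9399 = 3.8640
α = (3/2)·(1 − 1.9842/3.8640) = 0.730

α = 0.730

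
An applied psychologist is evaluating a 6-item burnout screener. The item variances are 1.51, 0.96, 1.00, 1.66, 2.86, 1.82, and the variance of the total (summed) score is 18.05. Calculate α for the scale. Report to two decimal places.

α = 0.55

Σσ²ᵢ = 1.51 + 0.96 + 1.00 + 1.66 + 2.86 + 1.82 = 9.81
α = (k/(k−1))·(1 − Σσ²ᵢ/Var(T)) = (6/5)·(1 − 9.81/18.05) = 0.55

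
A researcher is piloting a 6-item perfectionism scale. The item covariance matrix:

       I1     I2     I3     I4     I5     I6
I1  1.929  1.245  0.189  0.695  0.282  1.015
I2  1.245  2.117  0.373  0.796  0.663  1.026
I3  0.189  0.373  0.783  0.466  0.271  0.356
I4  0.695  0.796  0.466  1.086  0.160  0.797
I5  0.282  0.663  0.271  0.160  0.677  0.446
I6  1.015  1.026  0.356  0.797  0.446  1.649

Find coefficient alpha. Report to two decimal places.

α = 0.82

Σσᵢ² = 1.929 + 2.117 + 0.783 + 1.086 + 0.677 + 1.649 = 8.241
Sum of off-diagonal covariances = 8.780
σ²_T = 8.241 + 2 × 8.780 = 25.801
α = (k/(k−1))·(1 − Σσᵢ²/σ²_T) = (6/5)·(1 − 8.241/25.801) = 0.82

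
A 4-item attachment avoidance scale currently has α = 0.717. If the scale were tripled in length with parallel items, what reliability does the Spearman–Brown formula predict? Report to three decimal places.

predicted reliability = 0.884

Length factor m = 3
α' = m·α / (1 + (m−1)·α)
   = 3 × 0.717 / (1 + (3 − 1) × 0.717)
   = 2.1510 / 2.4340 = 0.884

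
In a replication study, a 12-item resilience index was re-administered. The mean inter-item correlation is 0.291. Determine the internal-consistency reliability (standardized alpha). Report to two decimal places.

standardized alpha = 0.83

Standardized α = k·r̄ / (1 + (k−1)·r̄) = 12 × 0.291 / (1 + 11 × 0.291)
  = 3.4920 / 4.2010 = 0.83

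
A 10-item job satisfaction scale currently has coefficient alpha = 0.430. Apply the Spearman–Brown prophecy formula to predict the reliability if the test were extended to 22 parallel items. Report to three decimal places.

predicted reliability = 0.624

Length factor m = 22/10 = 2.2000
α' = m·α / (1 + (m−1)·α)
   = 22/10 × 0.430 / (1 + (22/10 − 1) × 0.430)
   = 0.9460 / 1.5160 = 0.624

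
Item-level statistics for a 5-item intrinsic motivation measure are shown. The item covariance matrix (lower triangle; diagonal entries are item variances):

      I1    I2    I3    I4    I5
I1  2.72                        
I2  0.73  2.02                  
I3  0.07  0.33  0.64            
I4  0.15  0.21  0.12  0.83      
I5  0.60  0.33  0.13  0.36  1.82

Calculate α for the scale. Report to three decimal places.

sum of item variances = 2.72 + 2.02 + 0.64 + 0.83 + 1.82 = 8.03
Sum of off-diagonal covariances = 3.03
σ²_T = 8.03 + 2 × 3.03 = 14.09
α = (k/(k−1))·(1 − sum of item variances/σ²_T) = (5/4)·(1 − 8.03/14.09) = 0.538

α = 0.538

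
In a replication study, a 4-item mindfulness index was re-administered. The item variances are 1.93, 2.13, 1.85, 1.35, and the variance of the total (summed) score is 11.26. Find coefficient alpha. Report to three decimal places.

ΣVar(i) = 1.93 + 2.13 + 1.85 + 1.35 = 7.26
α = (k/(k−1))·(1 − ΣVar(i)/total variance) = (4/3)·(1 − 7.26/11.26) = 0.474

coefficient alpha = 0.474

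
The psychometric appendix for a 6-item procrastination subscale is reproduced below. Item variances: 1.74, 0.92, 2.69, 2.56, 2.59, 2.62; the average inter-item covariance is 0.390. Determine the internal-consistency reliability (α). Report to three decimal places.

α = 0.566

sum of item variances = 1.74 + 0.92 + 2.69 + 2.56 + 2.59 + 2.62 = 13.12
Sum of the 15 distinct covariances = 15 × 0.390 = 5.850
total variance = sum of item variances + 2·Σcov = 13.12 + 2 × 5.850 = 24.820
α = (6/5)·(1 − 13.12/24.820) = 0.566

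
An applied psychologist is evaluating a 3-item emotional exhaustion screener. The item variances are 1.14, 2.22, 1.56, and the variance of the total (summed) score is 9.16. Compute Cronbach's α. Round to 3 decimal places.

Cronbach's α = 0.694

Σσ²ᵢ = 1.14 + 2.22 + 1.56 = 4.92
α = (k/(k−1))·(1 − Σσ²ᵢ/Var(T)) = (3/2)·(1 − 4.92/9.16) = 0.694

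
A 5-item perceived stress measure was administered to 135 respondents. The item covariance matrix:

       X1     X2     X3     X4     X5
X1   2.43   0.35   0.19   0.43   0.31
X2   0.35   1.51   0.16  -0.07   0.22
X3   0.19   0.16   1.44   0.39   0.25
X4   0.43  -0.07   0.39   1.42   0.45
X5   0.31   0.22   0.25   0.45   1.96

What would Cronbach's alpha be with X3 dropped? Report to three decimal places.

α = 0.421

Remaining items: X1, X2, X4, X5 (k = 4).
Σσᵢ² = 2.43 + 1.51 + 1.42 + 1.96 = 7.32
σ²_total = 7.32 + 2 × 1.69 = 10.70
α (item deleted) = (4/3)·(1 − 7.32/10.70) = 0.421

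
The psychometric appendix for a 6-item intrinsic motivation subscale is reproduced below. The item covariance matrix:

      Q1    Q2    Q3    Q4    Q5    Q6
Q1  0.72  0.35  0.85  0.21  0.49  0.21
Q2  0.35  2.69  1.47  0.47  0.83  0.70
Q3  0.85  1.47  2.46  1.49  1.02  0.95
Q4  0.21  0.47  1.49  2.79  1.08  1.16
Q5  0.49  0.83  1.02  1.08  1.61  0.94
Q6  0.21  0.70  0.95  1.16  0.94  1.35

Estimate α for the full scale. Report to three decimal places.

Σσ²ᵢ = 0.72 + 2.69 + 2.46 + 2.79 + 1.61 + 1.35 = 11.62
Sum of the distinct covariances = 12.22
σ²_T = 11.62 + 2 × 12.22 = 36.06
α = (k/(k−1))·(1 − Σσ²ᵢ/σ²_T) = (6/5)·(1 − 11.62/36.06) = 0.813

α = 0.813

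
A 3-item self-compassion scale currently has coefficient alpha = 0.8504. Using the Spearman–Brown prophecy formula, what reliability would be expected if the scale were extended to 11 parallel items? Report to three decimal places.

predicted reliability = 0.954

Length factor m = 11/3 = 3.6667
α' = m·α / (1 + (m−1)·α)
   = 11/3 × 0.8504 / (1 + (11/3 − 1) × 0.8504)
   = 3.1181 / 3.2677 = 0.954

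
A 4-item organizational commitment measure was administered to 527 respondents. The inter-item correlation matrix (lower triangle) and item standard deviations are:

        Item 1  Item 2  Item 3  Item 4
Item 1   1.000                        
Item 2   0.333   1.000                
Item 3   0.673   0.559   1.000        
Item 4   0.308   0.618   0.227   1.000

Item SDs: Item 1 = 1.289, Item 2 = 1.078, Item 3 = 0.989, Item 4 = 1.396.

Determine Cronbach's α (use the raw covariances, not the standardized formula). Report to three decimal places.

Σσ²ᵢ = 1.289² + 1.078² + 0.989² + 1.396² = 5.7505
Covariances σ_ij = r_ij · s_i · s_j:
  σ(Item 1,Item 2) = 0.333 × 1.289 × 1.078 = 0.4627
  σ(Item 1,Item 3) = 0.673 × 1.289 × 0.989 = 0.8580
  σ(Item 1,Item 4) = 0.308 × 1.289 × 1.396 = 0.5542
  σ(Item 2,Item 3) = 0.559 × 1.078 × 0.989 = 0.5960
  σ(Item 2,Item 4) = 0.618 × 1.078 × 1.396 = 0.9300
  σ(Item 3,Item 4) = 0.227 × 0.989 × 1.396 = 0.3134
σ²_T = Σσ²ᵢ + 2·Σσ_ij = 5.7505 + 2 × 3.7143 = 13.1791
α = (4/3)·(1 − 5.7505/13.1791) = 0.752

α = 0.752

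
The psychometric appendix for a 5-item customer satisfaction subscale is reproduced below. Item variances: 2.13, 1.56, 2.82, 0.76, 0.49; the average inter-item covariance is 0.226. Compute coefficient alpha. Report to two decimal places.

α = 0.46

Σσᵢ² = 2.13 + 1.56 + 2.82 + 0.76 + 0.49 = 7.76
Sum of the 10 distinct covariances = 10 × 0.226 = 2.260
σ²_total = Σσᵢ² + 2·Σcov = 7.76 + 2 × 2.260 = 12.280
α = (5/4)·(1 − 7.76/12.280) = 0.46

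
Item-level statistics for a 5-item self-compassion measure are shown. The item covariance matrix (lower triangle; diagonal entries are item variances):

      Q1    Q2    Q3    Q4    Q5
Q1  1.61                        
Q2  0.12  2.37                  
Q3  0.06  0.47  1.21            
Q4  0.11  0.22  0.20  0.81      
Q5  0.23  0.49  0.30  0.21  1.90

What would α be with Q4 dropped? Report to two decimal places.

α = 0.43

Remaining items: Q1, Q2, Q3, Q5 (k = 4).
Σσ²ᵢ = 1.61 + 2.37 + 1.21 + 1.90 = 7.09
σ²_T = 7.09 + 2 × 1.67 = 10.43
α (item deleted) = (4/3)·(1 − 7.09/10.43) = 0.43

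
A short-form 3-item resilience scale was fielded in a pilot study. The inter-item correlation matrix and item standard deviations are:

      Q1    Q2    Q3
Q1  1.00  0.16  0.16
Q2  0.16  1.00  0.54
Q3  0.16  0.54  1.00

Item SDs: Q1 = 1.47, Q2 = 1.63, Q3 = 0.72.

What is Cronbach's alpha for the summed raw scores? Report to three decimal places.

Σσ²ᵢ = 1.47² + 1.63² + 0.72² = 5.3362
Covariances σ_ij = r_ij · s_i · s_j:
  σ(Q1,Q2) = 0.16 × 1.47 × 1.63 = 0.3834
  σ(Q1,Q3) = 0.16 × 1.47 × 0.72 = 0.1693
  σ(Q2,Q3) = 0.54 × 1.63 × 0.72 = 0.6337
σ²_T = Σσ²ᵢ + 2·Σσ_ij = 5.3362 + 2 × 1.1864 = 7.7090
α = (3/2)·(1 − 5.3362/7.7090) = 0.462

Cronbach's alpha = 0.462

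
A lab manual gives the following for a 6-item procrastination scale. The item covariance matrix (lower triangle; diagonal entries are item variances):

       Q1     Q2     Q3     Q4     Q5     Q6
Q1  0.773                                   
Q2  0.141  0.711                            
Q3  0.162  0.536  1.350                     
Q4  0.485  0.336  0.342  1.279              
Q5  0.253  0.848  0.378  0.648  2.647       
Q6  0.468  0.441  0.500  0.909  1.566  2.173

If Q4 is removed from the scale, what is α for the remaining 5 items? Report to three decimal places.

Remaining items: Q1, Q2, Q3, Q5, Q6 (k = 5).
sum of item variances = 0.773 + 0.711 + 1.350 + 2.647 + 2.173 = 7.654
total variance = 7.654 + 2 × 5.293 = 18.240
α (item deleted) = (5/4)·(1 − 7.654/18.240) = 0.725

α = 0.725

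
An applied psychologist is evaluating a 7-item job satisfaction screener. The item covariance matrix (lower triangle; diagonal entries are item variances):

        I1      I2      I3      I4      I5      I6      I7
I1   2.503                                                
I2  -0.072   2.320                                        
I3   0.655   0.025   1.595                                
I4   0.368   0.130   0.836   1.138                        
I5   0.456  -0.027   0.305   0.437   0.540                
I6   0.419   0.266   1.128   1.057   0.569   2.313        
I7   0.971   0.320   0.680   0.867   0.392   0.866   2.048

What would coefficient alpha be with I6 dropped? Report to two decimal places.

Remaining items: I1, I2, I3, I4, I5, I7 (k = 6).
ΣVar(i) = 2.503 + 2.320 + 1.595 + 1.138 + 0.540 + 2.048 = 10.144
σ²_total = 10.144 + 2 × 6.343 = 22.830
α (item deleted) = (6/5)·(1 − 10.144/22.830) = 0.67

α = 0.67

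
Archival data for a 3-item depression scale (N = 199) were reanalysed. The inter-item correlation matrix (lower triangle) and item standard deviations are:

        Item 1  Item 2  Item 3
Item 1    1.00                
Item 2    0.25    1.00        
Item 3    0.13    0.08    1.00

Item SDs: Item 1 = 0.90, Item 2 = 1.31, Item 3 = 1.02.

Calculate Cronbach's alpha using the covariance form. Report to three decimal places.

α = 0.339

Σσ²ᵢ = 0.90² + 1.31² + 1.02² = 3.5665
Covariances σ_ij = r_ij · s_i · s_j:
  σ(Item 1,Item 2) = 0.25 × 0.90 × 1.31 = 0.2948
  σ(Item 1,Item 3) = 0.13 × 0.90 × 1.02 = 0.1193
  σ(Item 2,Item 3) = 0.08 × 1.31 × 1.02 = 0.1069
σ²_T = Σσ²ᵢ + 2·Σσ_ij = 3.5665 + 2 × 0.5210 = 4.6085
α = (3/2)·(1 − 3.5665/4.6085) = 0.339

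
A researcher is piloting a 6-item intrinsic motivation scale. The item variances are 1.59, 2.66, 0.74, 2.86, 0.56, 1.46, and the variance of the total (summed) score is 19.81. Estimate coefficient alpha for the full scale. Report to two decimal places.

α = 0.60

Σσ²ᵢ = 1.59 + 2.66 + 0.74 + 2.86 + 0.56 + 1.46 = 9.87
α = (k/(k−1))·(1 − Σσ²ᵢ/Var(T)) = (6/5)·(1 − 9.87/19.81) = 0.60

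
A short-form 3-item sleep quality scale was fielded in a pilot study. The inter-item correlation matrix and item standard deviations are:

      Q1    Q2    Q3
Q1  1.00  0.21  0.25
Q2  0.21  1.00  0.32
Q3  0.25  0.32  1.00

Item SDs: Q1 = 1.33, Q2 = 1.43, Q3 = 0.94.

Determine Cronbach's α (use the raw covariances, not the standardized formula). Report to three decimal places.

Σσ²ᵢ = 1.33² + 1.43² + 0.94² = 4.6974
Covariances σ_ij = r_ij · s_i · s_j:
  σ(Q1,Q2) = 0.21 × 1.33 × 1.43 = 0.3994
  σ(Q1,Q3) = 0.25 × 1.33 × 0.94 = 0.3125
  σ(Q2,Q3) = 0.32 × 1.43 × 0.94 = 0.4301
σ²_T = Σσ²ᵢ + 2·Σσ_ij = 4.6974 + 2 × 1.1420 = 6.9814
α = (3/2)·(1 − 4.6974/6.9814) = 0.491

α = 0.491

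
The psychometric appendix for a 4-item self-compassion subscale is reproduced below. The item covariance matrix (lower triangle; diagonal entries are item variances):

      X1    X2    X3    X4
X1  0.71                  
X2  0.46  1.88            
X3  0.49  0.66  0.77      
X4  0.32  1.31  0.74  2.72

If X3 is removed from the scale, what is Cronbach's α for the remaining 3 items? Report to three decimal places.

α = 0.661

Remaining items: X1, X2, X4 (k = 3).
Σσ²ᵢ = 0.71 + 1.88 + 2.72 = 5.31
Var(T) = 5.31 + 2 × 2.09 = 9.49
α (item deleted) = (3/2)·(1 − 5.31/9.49) = 0.661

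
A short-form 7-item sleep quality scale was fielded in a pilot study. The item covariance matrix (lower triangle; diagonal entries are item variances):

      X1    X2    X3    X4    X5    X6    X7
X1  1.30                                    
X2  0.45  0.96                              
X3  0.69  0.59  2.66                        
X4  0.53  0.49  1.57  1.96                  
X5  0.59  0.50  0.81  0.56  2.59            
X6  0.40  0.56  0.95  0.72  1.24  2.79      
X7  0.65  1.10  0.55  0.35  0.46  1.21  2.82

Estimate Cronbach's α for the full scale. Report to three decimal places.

Cronbach's α = 0.776

sum of item variances = 1.30 + 0.96 + 2.66 + 1.96 + 2.59 + 2.79 + 2.82 = 15.08
Σ_{i<j} σ_ij = 14.97
Var(T) = 15.08 + 2 × 14.97 = 45.02
α = (k/(k−1))·(1 − sum of item variances/Var(T)) = (7/6)·(1 − 15.08/45.02) = 0.776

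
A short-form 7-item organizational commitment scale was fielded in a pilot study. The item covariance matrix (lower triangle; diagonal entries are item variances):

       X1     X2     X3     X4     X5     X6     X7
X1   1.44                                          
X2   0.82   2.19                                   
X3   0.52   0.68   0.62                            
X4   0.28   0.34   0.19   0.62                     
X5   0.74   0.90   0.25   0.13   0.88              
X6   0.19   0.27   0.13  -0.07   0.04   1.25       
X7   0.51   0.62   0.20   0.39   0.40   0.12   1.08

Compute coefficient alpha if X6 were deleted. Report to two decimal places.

Remaining items: X1, X2, X3, X4, X5, X7 (k = 6).
Σσ²ᵢ = 1.44 + 2.19 + 0.62 + 0.62 + 0.88 + 1.08 = 6.83
σ²_T = 6.83 + 2 × 6.97 = 20.77
α (item deleted) = (6/5)·(1 − 6.83/20.77) = 0.81

α = 0.81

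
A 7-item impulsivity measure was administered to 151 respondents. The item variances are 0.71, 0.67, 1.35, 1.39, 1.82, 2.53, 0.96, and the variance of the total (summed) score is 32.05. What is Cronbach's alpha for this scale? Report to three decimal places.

sum of item variances = 0.71 + 0.67 + 1.35 + 1.39 + 1.82 + 2.53 + 0.96 = 9.43
α = (k/(k−1))·(1 − sum of item variances/total variance) = (7/6)·(1 − 9.43/32.05) = 0.823

Cronbach's alpha = 0.823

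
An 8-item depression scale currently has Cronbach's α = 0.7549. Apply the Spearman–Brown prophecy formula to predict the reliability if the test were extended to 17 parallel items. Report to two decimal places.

Length factor m = 17/8 = 2.1250
α' = m·α / (1 + (m−1)·α)
   = 17/8 × 0.7549 / (1 + (17/8 − 1) × 0.7549)
   = 1.6042 / 1.8493 = 0.87

predicted reliability = 0.87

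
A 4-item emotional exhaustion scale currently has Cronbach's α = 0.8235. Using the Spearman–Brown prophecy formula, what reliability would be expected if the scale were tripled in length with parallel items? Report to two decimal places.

Length factor m = 3
α' = m·α / (1 + (m−1)·α)
   = 3 × 0.8235 / (1 + (3 − 1) × 0.8235)
   = 2.4705 / 2.6470 = 0.93

predicted reliability = 0.93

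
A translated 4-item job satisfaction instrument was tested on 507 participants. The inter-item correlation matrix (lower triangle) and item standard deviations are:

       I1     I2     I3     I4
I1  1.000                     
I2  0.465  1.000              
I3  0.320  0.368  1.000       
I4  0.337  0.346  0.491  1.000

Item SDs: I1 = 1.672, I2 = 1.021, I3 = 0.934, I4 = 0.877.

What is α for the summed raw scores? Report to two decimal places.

α = 0.68

Σσ²ᵢ = 1.672² + 1.021² + 0.934² + 0.877² = 5.4795
Covariances σ_ij = r_ij · s_i · s_j:
  σ(I1,I2) = 0.465 × 1.672 × 1.021 = 0.7938
  σ(I1,I3) = 0.320 × 1.672 × 0.934 = 0.4997
  σ(I1,I4) = 0.337 × 1.672 × 0.877 = 0.4942
  σ(I2,I3) = 0.368 × 1.021 × 0.934 = 0.3509
  σ(I2,I4) = 0.346 × 1.021 × 0.877 = 0.3098
  σ(I3,I4) = 0.491 × 0.934 × 0.877 = 0.4022
σ²_T = Σσ²ᵢ + 2·Σσ_ij = 5.4795 + 2 × 2.8506 = 11.1807
α = (4/3)·(1 − 5.4795/11.1807) = 0.68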